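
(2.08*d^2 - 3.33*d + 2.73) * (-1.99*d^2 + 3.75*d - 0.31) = -4.1392*d^4 + 14.4267*d^3 - 18.565*d^2 + 11.2698*d - 0.8463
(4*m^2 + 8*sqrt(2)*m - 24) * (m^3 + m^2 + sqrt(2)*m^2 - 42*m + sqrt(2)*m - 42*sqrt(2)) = 4*m^5 + 4*m^4 + 12*sqrt(2)*m^4 - 176*m^3 + 12*sqrt(2)*m^3 - 528*sqrt(2)*m^2 - 8*m^2 - 24*sqrt(2)*m + 336*m + 1008*sqrt(2)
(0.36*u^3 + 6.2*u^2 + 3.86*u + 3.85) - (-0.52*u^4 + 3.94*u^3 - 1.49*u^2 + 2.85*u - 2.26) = 0.52*u^4 - 3.58*u^3 + 7.69*u^2 + 1.01*u + 6.11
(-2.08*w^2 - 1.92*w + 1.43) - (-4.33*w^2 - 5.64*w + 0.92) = 2.25*w^2 + 3.72*w + 0.51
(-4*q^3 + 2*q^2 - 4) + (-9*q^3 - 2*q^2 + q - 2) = -13*q^3 + q - 6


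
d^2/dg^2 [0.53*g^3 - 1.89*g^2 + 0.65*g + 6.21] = 3.18*g - 3.78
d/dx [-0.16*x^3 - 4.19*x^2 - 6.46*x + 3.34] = -0.48*x^2 - 8.38*x - 6.46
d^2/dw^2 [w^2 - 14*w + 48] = 2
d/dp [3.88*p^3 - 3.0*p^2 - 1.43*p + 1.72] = 11.64*p^2 - 6.0*p - 1.43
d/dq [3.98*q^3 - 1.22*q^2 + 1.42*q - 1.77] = 11.94*q^2 - 2.44*q + 1.42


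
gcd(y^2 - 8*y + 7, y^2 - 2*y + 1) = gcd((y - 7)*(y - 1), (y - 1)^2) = y - 1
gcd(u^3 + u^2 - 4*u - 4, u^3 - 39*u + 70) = u - 2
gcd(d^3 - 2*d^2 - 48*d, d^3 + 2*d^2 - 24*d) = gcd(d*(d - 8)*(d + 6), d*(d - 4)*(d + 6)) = d^2 + 6*d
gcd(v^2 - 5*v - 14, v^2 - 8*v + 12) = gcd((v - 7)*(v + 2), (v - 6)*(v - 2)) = 1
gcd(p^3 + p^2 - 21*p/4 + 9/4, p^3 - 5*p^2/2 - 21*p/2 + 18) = p^2 + 3*p/2 - 9/2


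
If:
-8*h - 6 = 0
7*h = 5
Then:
No Solution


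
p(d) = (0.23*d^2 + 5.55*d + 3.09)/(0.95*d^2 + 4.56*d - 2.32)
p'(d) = (-1.9*d - 4.56)*(0.23*d^2 + 5.55*d + 3.09)/(0.95*d^2 + 4.56*d - 2.32)^2 + (0.46*d + 5.55)/(0.95*d^2 + 4.56*d - 2.32)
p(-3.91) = 2.68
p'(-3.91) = -2.04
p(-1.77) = 0.81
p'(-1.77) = -0.51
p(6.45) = 0.73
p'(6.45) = -0.06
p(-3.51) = 2.05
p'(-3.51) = -1.25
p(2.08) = 1.39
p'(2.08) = -0.47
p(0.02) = -1.44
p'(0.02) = -5.46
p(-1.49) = 0.67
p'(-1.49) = -0.53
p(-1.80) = 0.83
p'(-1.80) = -0.51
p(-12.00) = -0.38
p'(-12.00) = -0.09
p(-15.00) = -0.20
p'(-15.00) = -0.04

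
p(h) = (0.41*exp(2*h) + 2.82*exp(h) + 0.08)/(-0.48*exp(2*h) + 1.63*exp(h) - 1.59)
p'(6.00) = 0.02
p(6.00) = -0.88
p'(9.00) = 0.00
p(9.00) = -0.86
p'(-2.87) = -0.12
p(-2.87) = -0.16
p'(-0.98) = -1.64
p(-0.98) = -1.14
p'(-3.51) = -0.06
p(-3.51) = -0.11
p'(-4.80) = -0.02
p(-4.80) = -0.07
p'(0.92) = 46.36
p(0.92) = -18.65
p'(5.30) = 0.05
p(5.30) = -0.90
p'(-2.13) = -0.29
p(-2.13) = -0.30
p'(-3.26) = -0.08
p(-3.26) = -0.12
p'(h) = (0.82*exp(2*h) + 2.82*exp(h))/(-0.48*exp(2*h) + 1.63*exp(h) - 1.59) + (0.96*exp(2*h) - 1.63*exp(h))*(0.41*exp(2*h) + 2.82*exp(h) + 0.08)/(-0.48*exp(2*h) + 1.63*exp(h) - 1.59)^2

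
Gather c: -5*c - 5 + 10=5 - 5*c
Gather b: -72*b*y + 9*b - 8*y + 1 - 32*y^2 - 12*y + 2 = b*(9 - 72*y) - 32*y^2 - 20*y + 3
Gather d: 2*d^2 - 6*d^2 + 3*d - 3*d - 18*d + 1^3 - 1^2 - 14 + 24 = -4*d^2 - 18*d + 10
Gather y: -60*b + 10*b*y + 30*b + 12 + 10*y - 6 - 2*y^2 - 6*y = -30*b - 2*y^2 + y*(10*b + 4) + 6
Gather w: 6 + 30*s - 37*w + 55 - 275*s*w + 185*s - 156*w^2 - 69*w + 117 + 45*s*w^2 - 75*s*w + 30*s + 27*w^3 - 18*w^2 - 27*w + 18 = 245*s + 27*w^3 + w^2*(45*s - 174) + w*(-350*s - 133) + 196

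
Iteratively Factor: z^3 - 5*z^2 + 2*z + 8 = (z - 2)*(z^2 - 3*z - 4) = (z - 4)*(z - 2)*(z + 1)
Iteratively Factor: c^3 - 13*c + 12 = (c - 1)*(c^2 + c - 12) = (c - 1)*(c + 4)*(c - 3)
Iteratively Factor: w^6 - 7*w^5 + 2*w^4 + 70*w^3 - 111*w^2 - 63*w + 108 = (w - 3)*(w^5 - 4*w^4 - 10*w^3 + 40*w^2 + 9*w - 36) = (w - 4)*(w - 3)*(w^4 - 10*w^2 + 9) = (w - 4)*(w - 3)*(w + 3)*(w^3 - 3*w^2 - w + 3) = (w - 4)*(w - 3)^2*(w + 3)*(w^2 - 1) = (w - 4)*(w - 3)^2*(w - 1)*(w + 3)*(w + 1)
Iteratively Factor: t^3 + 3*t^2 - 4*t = (t - 1)*(t^2 + 4*t) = t*(t - 1)*(t + 4)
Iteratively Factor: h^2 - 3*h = (h - 3)*(h)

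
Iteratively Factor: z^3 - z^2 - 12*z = (z + 3)*(z^2 - 4*z) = z*(z + 3)*(z - 4)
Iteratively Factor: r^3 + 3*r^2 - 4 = (r - 1)*(r^2 + 4*r + 4) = (r - 1)*(r + 2)*(r + 2)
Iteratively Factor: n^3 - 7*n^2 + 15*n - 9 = (n - 1)*(n^2 - 6*n + 9) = (n - 3)*(n - 1)*(n - 3)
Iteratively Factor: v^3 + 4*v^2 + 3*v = (v + 1)*(v^2 + 3*v) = v*(v + 1)*(v + 3)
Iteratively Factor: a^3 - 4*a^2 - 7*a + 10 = (a - 1)*(a^2 - 3*a - 10) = (a - 1)*(a + 2)*(a - 5)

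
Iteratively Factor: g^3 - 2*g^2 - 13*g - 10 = (g + 2)*(g^2 - 4*g - 5) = (g + 1)*(g + 2)*(g - 5)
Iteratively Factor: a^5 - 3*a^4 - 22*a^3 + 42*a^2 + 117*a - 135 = (a + 3)*(a^4 - 6*a^3 - 4*a^2 + 54*a - 45) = (a + 3)^2*(a^3 - 9*a^2 + 23*a - 15) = (a - 1)*(a + 3)^2*(a^2 - 8*a + 15) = (a - 5)*(a - 1)*(a + 3)^2*(a - 3)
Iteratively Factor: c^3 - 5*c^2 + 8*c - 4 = (c - 1)*(c^2 - 4*c + 4) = (c - 2)*(c - 1)*(c - 2)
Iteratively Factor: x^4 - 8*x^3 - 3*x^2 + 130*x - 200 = (x - 5)*(x^3 - 3*x^2 - 18*x + 40) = (x - 5)^2*(x^2 + 2*x - 8) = (x - 5)^2*(x + 4)*(x - 2)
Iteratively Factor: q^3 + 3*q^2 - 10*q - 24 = (q + 4)*(q^2 - q - 6) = (q + 2)*(q + 4)*(q - 3)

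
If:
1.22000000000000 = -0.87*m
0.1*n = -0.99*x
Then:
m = -1.40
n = -9.9*x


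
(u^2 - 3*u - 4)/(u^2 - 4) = (u^2 - 3*u - 4)/(u^2 - 4)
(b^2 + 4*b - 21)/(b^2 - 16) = (b^2 + 4*b - 21)/(b^2 - 16)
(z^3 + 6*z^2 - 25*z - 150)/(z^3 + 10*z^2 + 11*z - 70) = (z^2 + z - 30)/(z^2 + 5*z - 14)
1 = 1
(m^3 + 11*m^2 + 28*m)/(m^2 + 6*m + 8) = m*(m + 7)/(m + 2)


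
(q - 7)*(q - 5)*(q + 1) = q^3 - 11*q^2 + 23*q + 35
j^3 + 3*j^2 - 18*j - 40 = (j - 4)*(j + 2)*(j + 5)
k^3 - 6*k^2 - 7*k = k*(k - 7)*(k + 1)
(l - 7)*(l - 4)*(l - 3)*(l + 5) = l^4 - 9*l^3 - 9*l^2 + 221*l - 420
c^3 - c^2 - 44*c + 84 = (c - 6)*(c - 2)*(c + 7)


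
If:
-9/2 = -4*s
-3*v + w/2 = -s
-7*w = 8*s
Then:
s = 9/8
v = 9/56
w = -9/7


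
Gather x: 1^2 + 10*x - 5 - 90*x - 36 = -80*x - 40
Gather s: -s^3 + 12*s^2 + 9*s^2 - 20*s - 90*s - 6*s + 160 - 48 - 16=-s^3 + 21*s^2 - 116*s + 96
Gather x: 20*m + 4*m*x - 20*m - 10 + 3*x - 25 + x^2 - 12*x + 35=x^2 + x*(4*m - 9)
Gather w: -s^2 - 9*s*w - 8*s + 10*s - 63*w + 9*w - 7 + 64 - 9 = -s^2 + 2*s + w*(-9*s - 54) + 48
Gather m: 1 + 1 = 2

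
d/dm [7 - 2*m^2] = -4*m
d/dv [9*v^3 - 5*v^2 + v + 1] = 27*v^2 - 10*v + 1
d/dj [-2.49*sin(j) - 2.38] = -2.49*cos(j)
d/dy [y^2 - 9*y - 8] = 2*y - 9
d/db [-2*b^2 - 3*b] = -4*b - 3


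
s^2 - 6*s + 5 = (s - 5)*(s - 1)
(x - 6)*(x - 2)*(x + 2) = x^3 - 6*x^2 - 4*x + 24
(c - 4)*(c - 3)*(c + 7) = c^3 - 37*c + 84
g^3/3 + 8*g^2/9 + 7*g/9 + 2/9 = (g/3 + 1/3)*(g + 2/3)*(g + 1)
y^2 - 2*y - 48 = (y - 8)*(y + 6)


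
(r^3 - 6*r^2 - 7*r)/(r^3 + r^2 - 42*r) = (r^2 - 6*r - 7)/(r^2 + r - 42)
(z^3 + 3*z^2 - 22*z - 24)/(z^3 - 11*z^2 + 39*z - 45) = (z^3 + 3*z^2 - 22*z - 24)/(z^3 - 11*z^2 + 39*z - 45)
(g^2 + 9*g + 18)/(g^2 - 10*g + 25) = (g^2 + 9*g + 18)/(g^2 - 10*g + 25)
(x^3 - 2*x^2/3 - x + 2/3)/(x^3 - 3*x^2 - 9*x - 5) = (3*x^2 - 5*x + 2)/(3*(x^2 - 4*x - 5))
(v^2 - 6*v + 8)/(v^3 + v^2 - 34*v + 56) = 1/(v + 7)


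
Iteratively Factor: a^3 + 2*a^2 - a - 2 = (a + 2)*(a^2 - 1) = (a - 1)*(a + 2)*(a + 1)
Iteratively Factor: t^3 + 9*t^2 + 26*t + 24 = (t + 3)*(t^2 + 6*t + 8) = (t + 2)*(t + 3)*(t + 4)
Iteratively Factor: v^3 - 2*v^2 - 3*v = (v + 1)*(v^2 - 3*v) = (v - 3)*(v + 1)*(v)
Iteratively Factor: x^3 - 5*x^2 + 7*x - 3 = (x - 3)*(x^2 - 2*x + 1) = (x - 3)*(x - 1)*(x - 1)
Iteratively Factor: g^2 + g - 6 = (g - 2)*(g + 3)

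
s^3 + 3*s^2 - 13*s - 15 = (s - 3)*(s + 1)*(s + 5)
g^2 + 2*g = g*(g + 2)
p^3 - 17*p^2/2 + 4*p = p*(p - 8)*(p - 1/2)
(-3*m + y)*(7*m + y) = -21*m^2 + 4*m*y + y^2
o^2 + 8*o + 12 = (o + 2)*(o + 6)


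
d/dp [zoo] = 0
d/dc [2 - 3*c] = -3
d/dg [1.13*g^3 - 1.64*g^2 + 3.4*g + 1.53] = 3.39*g^2 - 3.28*g + 3.4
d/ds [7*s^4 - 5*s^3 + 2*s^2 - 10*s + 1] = 28*s^3 - 15*s^2 + 4*s - 10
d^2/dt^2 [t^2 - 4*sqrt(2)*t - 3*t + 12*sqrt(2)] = 2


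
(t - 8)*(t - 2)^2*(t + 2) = t^4 - 10*t^3 + 12*t^2 + 40*t - 64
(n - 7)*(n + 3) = n^2 - 4*n - 21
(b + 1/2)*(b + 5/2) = b^2 + 3*b + 5/4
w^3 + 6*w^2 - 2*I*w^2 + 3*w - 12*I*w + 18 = (w + 6)*(w - 3*I)*(w + I)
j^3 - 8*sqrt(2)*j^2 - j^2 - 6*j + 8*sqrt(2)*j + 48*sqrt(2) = (j - 3)*(j + 2)*(j - 8*sqrt(2))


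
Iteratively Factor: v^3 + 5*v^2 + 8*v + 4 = (v + 2)*(v^2 + 3*v + 2) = (v + 1)*(v + 2)*(v + 2)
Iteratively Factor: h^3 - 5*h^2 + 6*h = (h - 3)*(h^2 - 2*h) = h*(h - 3)*(h - 2)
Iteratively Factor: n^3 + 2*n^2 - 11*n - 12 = (n + 1)*(n^2 + n - 12) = (n - 3)*(n + 1)*(n + 4)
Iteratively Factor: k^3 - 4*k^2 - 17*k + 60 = (k + 4)*(k^2 - 8*k + 15) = (k - 3)*(k + 4)*(k - 5)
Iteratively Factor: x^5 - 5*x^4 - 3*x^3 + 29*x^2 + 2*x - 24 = (x - 1)*(x^4 - 4*x^3 - 7*x^2 + 22*x + 24) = (x - 4)*(x - 1)*(x^3 - 7*x - 6) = (x - 4)*(x - 3)*(x - 1)*(x^2 + 3*x + 2) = (x - 4)*(x - 3)*(x - 1)*(x + 1)*(x + 2)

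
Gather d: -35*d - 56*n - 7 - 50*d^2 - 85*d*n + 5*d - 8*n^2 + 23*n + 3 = -50*d^2 + d*(-85*n - 30) - 8*n^2 - 33*n - 4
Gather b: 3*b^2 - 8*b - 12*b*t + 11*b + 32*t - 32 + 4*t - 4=3*b^2 + b*(3 - 12*t) + 36*t - 36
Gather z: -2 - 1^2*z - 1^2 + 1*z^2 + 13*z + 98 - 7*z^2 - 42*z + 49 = -6*z^2 - 30*z + 144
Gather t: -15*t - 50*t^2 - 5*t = -50*t^2 - 20*t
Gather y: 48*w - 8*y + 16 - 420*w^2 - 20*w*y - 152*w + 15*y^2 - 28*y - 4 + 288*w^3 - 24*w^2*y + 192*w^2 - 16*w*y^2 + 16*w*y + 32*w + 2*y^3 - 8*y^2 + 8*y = 288*w^3 - 228*w^2 - 72*w + 2*y^3 + y^2*(7 - 16*w) + y*(-24*w^2 - 4*w - 28) + 12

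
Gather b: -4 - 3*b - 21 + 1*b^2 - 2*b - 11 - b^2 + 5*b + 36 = 0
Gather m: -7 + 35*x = 35*x - 7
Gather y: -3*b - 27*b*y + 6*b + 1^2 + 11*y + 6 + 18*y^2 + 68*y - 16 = 3*b + 18*y^2 + y*(79 - 27*b) - 9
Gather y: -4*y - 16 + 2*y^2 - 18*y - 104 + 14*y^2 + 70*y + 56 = 16*y^2 + 48*y - 64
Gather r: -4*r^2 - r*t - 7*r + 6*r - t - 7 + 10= -4*r^2 + r*(-t - 1) - t + 3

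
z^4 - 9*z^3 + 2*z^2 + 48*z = z*(z - 8)*(z - 3)*(z + 2)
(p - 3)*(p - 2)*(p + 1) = p^3 - 4*p^2 + p + 6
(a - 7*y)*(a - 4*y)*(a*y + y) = a^3*y - 11*a^2*y^2 + a^2*y + 28*a*y^3 - 11*a*y^2 + 28*y^3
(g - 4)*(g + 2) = g^2 - 2*g - 8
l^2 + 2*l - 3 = (l - 1)*(l + 3)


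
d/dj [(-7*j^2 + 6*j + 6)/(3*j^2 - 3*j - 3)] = j*(j + 2)/(3*(j^4 - 2*j^3 - j^2 + 2*j + 1))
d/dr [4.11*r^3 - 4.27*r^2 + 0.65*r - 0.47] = 12.33*r^2 - 8.54*r + 0.65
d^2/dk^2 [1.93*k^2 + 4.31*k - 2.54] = 3.86000000000000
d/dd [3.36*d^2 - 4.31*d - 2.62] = 6.72*d - 4.31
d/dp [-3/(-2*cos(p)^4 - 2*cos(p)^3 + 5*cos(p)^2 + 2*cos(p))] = 24*(4*cos(p)^3 + 3*cos(p)^2 - 5*cos(p) - 1)*sin(p)/((-4*sin(p)^2 - 7*cos(p) + cos(3*p))^2*cos(p)^2)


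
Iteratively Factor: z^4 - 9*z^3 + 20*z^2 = (z)*(z^3 - 9*z^2 + 20*z) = z^2*(z^2 - 9*z + 20) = z^2*(z - 4)*(z - 5)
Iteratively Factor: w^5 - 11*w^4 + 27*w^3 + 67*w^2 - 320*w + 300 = (w - 5)*(w^4 - 6*w^3 - 3*w^2 + 52*w - 60) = (w - 5)*(w - 2)*(w^3 - 4*w^2 - 11*w + 30) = (w - 5)*(w - 2)^2*(w^2 - 2*w - 15) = (w - 5)*(w - 2)^2*(w + 3)*(w - 5)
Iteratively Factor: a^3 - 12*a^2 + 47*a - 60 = (a - 5)*(a^2 - 7*a + 12) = (a - 5)*(a - 4)*(a - 3)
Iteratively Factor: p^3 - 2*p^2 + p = (p - 1)*(p^2 - p) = (p - 1)^2*(p)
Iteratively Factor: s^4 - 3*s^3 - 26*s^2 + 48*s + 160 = (s + 4)*(s^3 - 7*s^2 + 2*s + 40) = (s + 2)*(s + 4)*(s^2 - 9*s + 20) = (s - 5)*(s + 2)*(s + 4)*(s - 4)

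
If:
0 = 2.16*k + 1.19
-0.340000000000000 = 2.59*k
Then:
No Solution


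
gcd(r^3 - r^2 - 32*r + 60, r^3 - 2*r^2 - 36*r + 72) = r^2 + 4*r - 12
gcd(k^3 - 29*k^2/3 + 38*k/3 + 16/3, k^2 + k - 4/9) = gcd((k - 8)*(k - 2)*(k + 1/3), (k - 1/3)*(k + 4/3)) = 1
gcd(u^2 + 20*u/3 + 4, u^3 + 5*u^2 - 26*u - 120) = u + 6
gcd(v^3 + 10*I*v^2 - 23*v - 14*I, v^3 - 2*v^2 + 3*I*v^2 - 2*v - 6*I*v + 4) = v^2 + 3*I*v - 2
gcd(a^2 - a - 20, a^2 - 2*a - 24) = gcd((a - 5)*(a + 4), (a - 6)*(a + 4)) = a + 4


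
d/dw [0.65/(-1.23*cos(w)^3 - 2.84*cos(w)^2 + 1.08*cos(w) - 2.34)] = (-2.3985*cos(w)^2 - 3.692*cos(w) + 0.702)*sin(w)/(1.23*cos(w)^3 + 2.84*cos(w)^2 - 1.08*cos(w) + 2.34)^2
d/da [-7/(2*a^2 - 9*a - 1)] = 7*(4*a - 9)/(-2*a^2 + 9*a + 1)^2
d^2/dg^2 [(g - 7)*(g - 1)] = 2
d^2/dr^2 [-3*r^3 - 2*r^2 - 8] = -18*r - 4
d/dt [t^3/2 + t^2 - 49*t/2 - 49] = 3*t^2/2 + 2*t - 49/2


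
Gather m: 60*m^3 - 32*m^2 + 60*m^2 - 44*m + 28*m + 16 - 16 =60*m^3 + 28*m^2 - 16*m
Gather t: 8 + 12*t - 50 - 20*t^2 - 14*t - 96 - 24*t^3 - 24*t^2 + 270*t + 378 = -24*t^3 - 44*t^2 + 268*t + 240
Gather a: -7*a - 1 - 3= -7*a - 4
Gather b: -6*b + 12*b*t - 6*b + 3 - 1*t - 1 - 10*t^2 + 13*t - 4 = b*(12*t - 12) - 10*t^2 + 12*t - 2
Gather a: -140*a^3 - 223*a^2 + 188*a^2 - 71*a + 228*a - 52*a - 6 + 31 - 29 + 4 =-140*a^3 - 35*a^2 + 105*a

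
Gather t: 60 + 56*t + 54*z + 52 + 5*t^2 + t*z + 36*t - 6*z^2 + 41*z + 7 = 5*t^2 + t*(z + 92) - 6*z^2 + 95*z + 119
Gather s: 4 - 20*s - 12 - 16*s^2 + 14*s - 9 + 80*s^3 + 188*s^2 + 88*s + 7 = 80*s^3 + 172*s^2 + 82*s - 10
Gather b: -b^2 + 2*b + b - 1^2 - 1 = -b^2 + 3*b - 2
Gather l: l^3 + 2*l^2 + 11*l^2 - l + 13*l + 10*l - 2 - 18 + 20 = l^3 + 13*l^2 + 22*l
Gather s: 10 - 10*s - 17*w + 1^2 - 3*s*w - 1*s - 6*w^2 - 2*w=s*(-3*w - 11) - 6*w^2 - 19*w + 11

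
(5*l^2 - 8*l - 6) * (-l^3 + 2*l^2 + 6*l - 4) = -5*l^5 + 18*l^4 + 20*l^3 - 80*l^2 - 4*l + 24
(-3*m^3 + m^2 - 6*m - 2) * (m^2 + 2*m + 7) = -3*m^5 - 5*m^4 - 25*m^3 - 7*m^2 - 46*m - 14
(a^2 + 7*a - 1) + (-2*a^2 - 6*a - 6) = -a^2 + a - 7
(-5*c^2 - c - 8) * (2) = -10*c^2 - 2*c - 16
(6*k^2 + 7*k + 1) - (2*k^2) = 4*k^2 + 7*k + 1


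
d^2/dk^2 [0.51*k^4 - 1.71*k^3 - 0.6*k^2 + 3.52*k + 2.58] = 6.12*k^2 - 10.26*k - 1.2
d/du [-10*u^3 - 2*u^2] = 2*u*(-15*u - 2)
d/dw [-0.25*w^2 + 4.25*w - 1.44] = 4.25 - 0.5*w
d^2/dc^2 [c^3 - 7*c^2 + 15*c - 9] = 6*c - 14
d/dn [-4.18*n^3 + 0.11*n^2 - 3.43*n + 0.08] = -12.54*n^2 + 0.22*n - 3.43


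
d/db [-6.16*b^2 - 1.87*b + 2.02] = -12.32*b - 1.87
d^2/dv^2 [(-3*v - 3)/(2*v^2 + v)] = 6*(3*v*(2*v + 1)^2 - (v + 1)*(4*v + 1)^2)/(v^3*(2*v + 1)^3)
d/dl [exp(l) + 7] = exp(l)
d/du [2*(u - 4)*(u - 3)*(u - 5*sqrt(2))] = 6*u^2 - 20*sqrt(2)*u - 28*u + 24 + 70*sqrt(2)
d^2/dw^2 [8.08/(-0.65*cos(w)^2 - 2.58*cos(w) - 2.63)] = (13.6552*(1 - cos(w)^2)^2 + 40.65048*cos(w)^3 + 5.36027199999999*cos(w)^2 - 136.126992*cos(w) - 93.597104)/(0.65*cos(w)^2 + 2.58*cos(w) + 2.63)^3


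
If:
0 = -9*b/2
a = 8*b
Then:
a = 0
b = 0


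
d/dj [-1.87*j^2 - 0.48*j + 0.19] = -3.74*j - 0.48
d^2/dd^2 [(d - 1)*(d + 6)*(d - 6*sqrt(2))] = 6*d - 12*sqrt(2) + 10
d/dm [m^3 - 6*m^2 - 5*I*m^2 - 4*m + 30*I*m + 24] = 3*m^2 - 12*m - 10*I*m - 4 + 30*I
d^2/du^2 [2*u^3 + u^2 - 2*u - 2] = 12*u + 2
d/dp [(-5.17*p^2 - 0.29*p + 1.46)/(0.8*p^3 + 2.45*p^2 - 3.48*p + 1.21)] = (4.136*p^4 + 0.464000000000002*p^3 + 15.1981*p^2 - 19.6654*p + 4.7299)/(0.64*p^6 + 3.92*p^5 + 0.434500000000001*p^4 - 15.116*p^3 + 18.0394*p^2 - 8.4216*p + 1.4641)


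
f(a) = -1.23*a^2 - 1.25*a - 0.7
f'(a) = -2.46*a - 1.25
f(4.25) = -28.23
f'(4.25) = -11.70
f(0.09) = -0.82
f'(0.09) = -1.47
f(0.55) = -1.76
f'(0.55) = -2.60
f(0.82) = -2.55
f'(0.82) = -3.27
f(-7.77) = -65.25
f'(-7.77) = 17.86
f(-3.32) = -10.11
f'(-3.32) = 6.92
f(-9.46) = -98.95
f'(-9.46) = 22.02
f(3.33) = -18.50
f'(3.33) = -9.44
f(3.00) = -15.52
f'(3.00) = -8.63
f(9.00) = -111.58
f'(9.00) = -23.39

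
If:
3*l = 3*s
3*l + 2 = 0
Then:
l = -2/3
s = -2/3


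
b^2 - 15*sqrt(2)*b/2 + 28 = (b - 4*sqrt(2))*(b - 7*sqrt(2)/2)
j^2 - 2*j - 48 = (j - 8)*(j + 6)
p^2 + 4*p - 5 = (p - 1)*(p + 5)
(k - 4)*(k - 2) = k^2 - 6*k + 8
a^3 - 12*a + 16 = (a - 2)^2*(a + 4)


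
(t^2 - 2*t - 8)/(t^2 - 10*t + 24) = (t + 2)/(t - 6)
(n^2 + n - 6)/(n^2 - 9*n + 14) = (n + 3)/(n - 7)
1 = 1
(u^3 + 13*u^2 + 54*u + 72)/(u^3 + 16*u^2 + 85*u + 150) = (u^2 + 7*u + 12)/(u^2 + 10*u + 25)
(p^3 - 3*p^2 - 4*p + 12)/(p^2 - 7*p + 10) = (p^2 - p - 6)/(p - 5)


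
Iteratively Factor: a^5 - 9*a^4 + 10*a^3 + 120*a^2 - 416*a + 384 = (a + 4)*(a^4 - 13*a^3 + 62*a^2 - 128*a + 96) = (a - 4)*(a + 4)*(a^3 - 9*a^2 + 26*a - 24) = (a - 4)*(a - 3)*(a + 4)*(a^2 - 6*a + 8) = (a - 4)^2*(a - 3)*(a + 4)*(a - 2)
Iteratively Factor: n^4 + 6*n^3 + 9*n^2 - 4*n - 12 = (n + 3)*(n^3 + 3*n^2 - 4) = (n + 2)*(n + 3)*(n^2 + n - 2) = (n - 1)*(n + 2)*(n + 3)*(n + 2)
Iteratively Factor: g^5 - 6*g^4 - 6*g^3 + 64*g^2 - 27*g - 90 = (g + 3)*(g^4 - 9*g^3 + 21*g^2 + g - 30) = (g - 5)*(g + 3)*(g^3 - 4*g^2 + g + 6) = (g - 5)*(g + 1)*(g + 3)*(g^2 - 5*g + 6) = (g - 5)*(g - 3)*(g + 1)*(g + 3)*(g - 2)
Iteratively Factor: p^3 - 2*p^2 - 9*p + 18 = (p - 3)*(p^2 + p - 6) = (p - 3)*(p + 3)*(p - 2)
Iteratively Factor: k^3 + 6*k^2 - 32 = (k + 4)*(k^2 + 2*k - 8) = (k - 2)*(k + 4)*(k + 4)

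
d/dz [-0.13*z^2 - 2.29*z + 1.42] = -0.26*z - 2.29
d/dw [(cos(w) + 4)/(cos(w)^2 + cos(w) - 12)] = sin(w)/(cos(w) - 3)^2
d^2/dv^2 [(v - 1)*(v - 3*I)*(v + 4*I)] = 6*v - 2 + 2*I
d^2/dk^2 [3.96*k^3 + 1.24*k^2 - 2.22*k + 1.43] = 23.76*k + 2.48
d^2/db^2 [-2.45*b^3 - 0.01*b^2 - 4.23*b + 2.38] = -14.7*b - 0.02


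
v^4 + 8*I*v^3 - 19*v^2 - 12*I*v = v*(v + I)*(v + 3*I)*(v + 4*I)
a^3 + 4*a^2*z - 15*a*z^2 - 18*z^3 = (a - 3*z)*(a + z)*(a + 6*z)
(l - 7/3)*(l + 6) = l^2 + 11*l/3 - 14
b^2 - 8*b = b*(b - 8)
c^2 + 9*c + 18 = (c + 3)*(c + 6)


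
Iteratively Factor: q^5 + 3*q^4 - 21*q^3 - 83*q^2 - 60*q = (q - 5)*(q^4 + 8*q^3 + 19*q^2 + 12*q) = q*(q - 5)*(q^3 + 8*q^2 + 19*q + 12) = q*(q - 5)*(q + 1)*(q^2 + 7*q + 12) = q*(q - 5)*(q + 1)*(q + 3)*(q + 4)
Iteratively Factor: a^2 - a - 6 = (a - 3)*(a + 2)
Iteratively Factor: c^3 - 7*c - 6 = (c + 2)*(c^2 - 2*c - 3) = (c - 3)*(c + 2)*(c + 1)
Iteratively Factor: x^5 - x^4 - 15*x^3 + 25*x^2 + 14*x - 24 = (x - 1)*(x^4 - 15*x^2 + 10*x + 24) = (x - 3)*(x - 1)*(x^3 + 3*x^2 - 6*x - 8) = (x - 3)*(x - 2)*(x - 1)*(x^2 + 5*x + 4) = (x - 3)*(x - 2)*(x - 1)*(x + 1)*(x + 4)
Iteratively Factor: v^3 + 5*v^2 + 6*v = (v)*(v^2 + 5*v + 6) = v*(v + 2)*(v + 3)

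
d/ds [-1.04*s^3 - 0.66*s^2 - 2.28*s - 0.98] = -3.12*s^2 - 1.32*s - 2.28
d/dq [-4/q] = 4/q^2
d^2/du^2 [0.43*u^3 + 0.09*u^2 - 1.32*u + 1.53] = 2.58*u + 0.18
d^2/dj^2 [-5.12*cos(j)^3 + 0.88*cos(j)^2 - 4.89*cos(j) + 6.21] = 8.73*cos(j) - 1.76*cos(2*j) + 11.52*cos(3*j)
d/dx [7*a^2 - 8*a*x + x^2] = -8*a + 2*x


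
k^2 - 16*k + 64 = (k - 8)^2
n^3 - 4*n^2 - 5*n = n*(n - 5)*(n + 1)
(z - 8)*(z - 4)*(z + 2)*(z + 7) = z^4 - 3*z^3 - 62*z^2 + 120*z + 448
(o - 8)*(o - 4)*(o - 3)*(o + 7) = o^4 - 8*o^3 - 37*o^2 + 380*o - 672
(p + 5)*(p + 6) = p^2 + 11*p + 30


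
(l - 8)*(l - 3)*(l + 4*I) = l^3 - 11*l^2 + 4*I*l^2 + 24*l - 44*I*l + 96*I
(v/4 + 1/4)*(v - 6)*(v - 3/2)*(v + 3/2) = v^4/4 - 5*v^3/4 - 33*v^2/16 + 45*v/16 + 27/8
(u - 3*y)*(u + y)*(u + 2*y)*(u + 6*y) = u^4 + 6*u^3*y - 7*u^2*y^2 - 48*u*y^3 - 36*y^4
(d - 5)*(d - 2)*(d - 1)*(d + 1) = d^4 - 7*d^3 + 9*d^2 + 7*d - 10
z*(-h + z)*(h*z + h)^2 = -h^3*z^3 - 2*h^3*z^2 - h^3*z + h^2*z^4 + 2*h^2*z^3 + h^2*z^2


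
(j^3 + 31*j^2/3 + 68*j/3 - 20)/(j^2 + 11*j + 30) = j - 2/3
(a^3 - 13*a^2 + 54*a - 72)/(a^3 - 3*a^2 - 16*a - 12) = (a^2 - 7*a + 12)/(a^2 + 3*a + 2)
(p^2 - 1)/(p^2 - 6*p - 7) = (p - 1)/(p - 7)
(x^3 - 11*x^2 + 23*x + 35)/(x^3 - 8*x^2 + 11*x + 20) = (x - 7)/(x - 4)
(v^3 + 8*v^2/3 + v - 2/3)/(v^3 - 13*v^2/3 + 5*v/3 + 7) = (3*v^2 + 5*v - 2)/(3*v^2 - 16*v + 21)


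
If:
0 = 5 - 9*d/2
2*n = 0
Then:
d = 10/9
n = 0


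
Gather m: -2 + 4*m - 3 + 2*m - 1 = 6*m - 6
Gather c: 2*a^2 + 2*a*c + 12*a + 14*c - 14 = 2*a^2 + 12*a + c*(2*a + 14) - 14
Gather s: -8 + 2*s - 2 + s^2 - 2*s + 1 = s^2 - 9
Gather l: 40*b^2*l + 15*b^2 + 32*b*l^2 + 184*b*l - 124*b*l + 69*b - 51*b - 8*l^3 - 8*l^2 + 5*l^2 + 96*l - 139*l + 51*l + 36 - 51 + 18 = 15*b^2 + 18*b - 8*l^3 + l^2*(32*b - 3) + l*(40*b^2 + 60*b + 8) + 3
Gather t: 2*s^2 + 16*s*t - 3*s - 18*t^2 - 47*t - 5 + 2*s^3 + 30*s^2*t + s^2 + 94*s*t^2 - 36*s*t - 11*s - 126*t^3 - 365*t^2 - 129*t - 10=2*s^3 + 3*s^2 - 14*s - 126*t^3 + t^2*(94*s - 383) + t*(30*s^2 - 20*s - 176) - 15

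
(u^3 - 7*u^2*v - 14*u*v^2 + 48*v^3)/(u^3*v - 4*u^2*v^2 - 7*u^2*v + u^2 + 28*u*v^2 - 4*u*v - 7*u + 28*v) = (u^3 - 7*u^2*v - 14*u*v^2 + 48*v^3)/(u^3*v - 4*u^2*v^2 - 7*u^2*v + u^2 + 28*u*v^2 - 4*u*v - 7*u + 28*v)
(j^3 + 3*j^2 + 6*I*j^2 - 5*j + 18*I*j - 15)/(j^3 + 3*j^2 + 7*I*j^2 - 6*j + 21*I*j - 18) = (j + 5*I)/(j + 6*I)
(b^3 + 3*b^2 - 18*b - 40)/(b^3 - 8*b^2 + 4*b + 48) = (b + 5)/(b - 6)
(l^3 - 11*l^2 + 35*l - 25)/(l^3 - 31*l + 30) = (l - 5)/(l + 6)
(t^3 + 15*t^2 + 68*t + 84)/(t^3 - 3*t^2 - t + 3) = (t^3 + 15*t^2 + 68*t + 84)/(t^3 - 3*t^2 - t + 3)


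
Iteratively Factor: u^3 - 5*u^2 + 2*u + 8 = (u - 2)*(u^2 - 3*u - 4) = (u - 2)*(u + 1)*(u - 4)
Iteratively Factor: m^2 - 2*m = (m - 2)*(m)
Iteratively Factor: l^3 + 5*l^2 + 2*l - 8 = (l + 4)*(l^2 + l - 2) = (l + 2)*(l + 4)*(l - 1)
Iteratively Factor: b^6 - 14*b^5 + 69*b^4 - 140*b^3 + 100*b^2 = (b - 5)*(b^5 - 9*b^4 + 24*b^3 - 20*b^2) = (b - 5)*(b - 2)*(b^4 - 7*b^3 + 10*b^2) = b*(b - 5)*(b - 2)*(b^3 - 7*b^2 + 10*b) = b^2*(b - 5)*(b - 2)*(b^2 - 7*b + 10) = b^2*(b - 5)*(b - 2)^2*(b - 5)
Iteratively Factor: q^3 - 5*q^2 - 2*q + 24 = (q - 3)*(q^2 - 2*q - 8) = (q - 3)*(q + 2)*(q - 4)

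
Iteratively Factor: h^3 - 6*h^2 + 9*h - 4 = (h - 1)*(h^2 - 5*h + 4) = (h - 1)^2*(h - 4)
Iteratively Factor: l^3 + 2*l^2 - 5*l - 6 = (l - 2)*(l^2 + 4*l + 3) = (l - 2)*(l + 3)*(l + 1)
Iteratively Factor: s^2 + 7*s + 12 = (s + 3)*(s + 4)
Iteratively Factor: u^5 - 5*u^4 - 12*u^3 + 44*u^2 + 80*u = (u)*(u^4 - 5*u^3 - 12*u^2 + 44*u + 80) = u*(u + 2)*(u^3 - 7*u^2 + 2*u + 40) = u*(u - 4)*(u + 2)*(u^2 - 3*u - 10) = u*(u - 5)*(u - 4)*(u + 2)*(u + 2)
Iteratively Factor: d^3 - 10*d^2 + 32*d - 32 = (d - 4)*(d^2 - 6*d + 8) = (d - 4)^2*(d - 2)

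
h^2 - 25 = (h - 5)*(h + 5)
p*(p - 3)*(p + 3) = p^3 - 9*p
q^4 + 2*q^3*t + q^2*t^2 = q^2*(q + t)^2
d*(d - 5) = d^2 - 5*d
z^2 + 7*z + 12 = (z + 3)*(z + 4)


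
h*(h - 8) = h^2 - 8*h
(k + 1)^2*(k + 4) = k^3 + 6*k^2 + 9*k + 4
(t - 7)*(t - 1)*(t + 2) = t^3 - 6*t^2 - 9*t + 14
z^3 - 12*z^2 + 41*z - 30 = (z - 6)*(z - 5)*(z - 1)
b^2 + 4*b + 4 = (b + 2)^2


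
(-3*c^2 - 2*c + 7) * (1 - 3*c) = 9*c^3 + 3*c^2 - 23*c + 7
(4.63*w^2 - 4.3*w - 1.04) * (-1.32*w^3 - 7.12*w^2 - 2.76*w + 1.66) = -6.1116*w^5 - 27.2896*w^4 + 19.21*w^3 + 26.9586*w^2 - 4.2676*w - 1.7264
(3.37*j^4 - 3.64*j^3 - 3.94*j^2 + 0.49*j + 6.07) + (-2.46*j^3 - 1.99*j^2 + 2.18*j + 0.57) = 3.37*j^4 - 6.1*j^3 - 5.93*j^2 + 2.67*j + 6.64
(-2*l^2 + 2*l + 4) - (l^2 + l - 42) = -3*l^2 + l + 46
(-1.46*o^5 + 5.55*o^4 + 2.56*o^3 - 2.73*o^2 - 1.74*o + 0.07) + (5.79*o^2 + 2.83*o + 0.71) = -1.46*o^5 + 5.55*o^4 + 2.56*o^3 + 3.06*o^2 + 1.09*o + 0.78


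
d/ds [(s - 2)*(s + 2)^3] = 4*(s - 1)*(s + 2)^2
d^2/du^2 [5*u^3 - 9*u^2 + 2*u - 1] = 30*u - 18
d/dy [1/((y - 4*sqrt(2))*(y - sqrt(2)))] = (-2*y + 5*sqrt(2))/(y^4 - 10*sqrt(2)*y^3 + 66*y^2 - 80*sqrt(2)*y + 64)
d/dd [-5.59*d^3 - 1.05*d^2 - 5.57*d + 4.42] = -16.77*d^2 - 2.1*d - 5.57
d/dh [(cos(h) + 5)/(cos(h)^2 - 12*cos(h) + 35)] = (cos(h)^2 + 10*cos(h) - 95)*sin(h)/(cos(h)^2 - 12*cos(h) + 35)^2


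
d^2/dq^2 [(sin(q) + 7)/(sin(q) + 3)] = 4*(3*sin(q) + cos(q)^2 + 1)/(sin(q) + 3)^3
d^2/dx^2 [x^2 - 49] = 2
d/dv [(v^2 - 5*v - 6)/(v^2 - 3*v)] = 2*(v^2 + 6*v - 9)/(v^2*(v^2 - 6*v + 9))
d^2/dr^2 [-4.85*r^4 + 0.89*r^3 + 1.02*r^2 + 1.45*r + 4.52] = -58.2*r^2 + 5.34*r + 2.04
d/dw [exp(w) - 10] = exp(w)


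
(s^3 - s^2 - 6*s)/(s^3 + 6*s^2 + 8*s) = (s - 3)/(s + 4)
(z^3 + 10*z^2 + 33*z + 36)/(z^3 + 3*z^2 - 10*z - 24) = (z^2 + 6*z + 9)/(z^2 - z - 6)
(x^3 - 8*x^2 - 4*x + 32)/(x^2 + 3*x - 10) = (x^2 - 6*x - 16)/(x + 5)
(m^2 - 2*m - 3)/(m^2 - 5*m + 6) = (m + 1)/(m - 2)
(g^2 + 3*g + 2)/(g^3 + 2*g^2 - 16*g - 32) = (g + 1)/(g^2 - 16)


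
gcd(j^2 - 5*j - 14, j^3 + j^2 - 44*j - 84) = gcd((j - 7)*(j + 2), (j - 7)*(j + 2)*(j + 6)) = j^2 - 5*j - 14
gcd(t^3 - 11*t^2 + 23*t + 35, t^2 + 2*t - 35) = t - 5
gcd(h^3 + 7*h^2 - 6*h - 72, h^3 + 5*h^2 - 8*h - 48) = h^2 + h - 12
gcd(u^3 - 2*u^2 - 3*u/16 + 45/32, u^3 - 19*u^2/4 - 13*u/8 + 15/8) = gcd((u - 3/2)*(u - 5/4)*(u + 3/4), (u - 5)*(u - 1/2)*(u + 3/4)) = u + 3/4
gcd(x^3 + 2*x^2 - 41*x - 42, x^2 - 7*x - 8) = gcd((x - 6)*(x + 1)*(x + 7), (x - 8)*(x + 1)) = x + 1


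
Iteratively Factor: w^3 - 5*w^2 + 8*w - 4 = (w - 1)*(w^2 - 4*w + 4) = (w - 2)*(w - 1)*(w - 2)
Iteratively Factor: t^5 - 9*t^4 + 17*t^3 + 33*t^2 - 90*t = (t - 3)*(t^4 - 6*t^3 - t^2 + 30*t) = t*(t - 3)*(t^3 - 6*t^2 - t + 30) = t*(t - 5)*(t - 3)*(t^2 - t - 6) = t*(t - 5)*(t - 3)*(t + 2)*(t - 3)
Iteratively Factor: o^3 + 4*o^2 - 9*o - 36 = (o - 3)*(o^2 + 7*o + 12) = (o - 3)*(o + 3)*(o + 4)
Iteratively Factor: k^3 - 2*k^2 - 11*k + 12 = (k - 4)*(k^2 + 2*k - 3) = (k - 4)*(k - 1)*(k + 3)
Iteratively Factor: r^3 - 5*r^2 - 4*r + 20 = (r + 2)*(r^2 - 7*r + 10) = (r - 5)*(r + 2)*(r - 2)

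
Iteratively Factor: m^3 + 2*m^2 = (m)*(m^2 + 2*m) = m*(m + 2)*(m)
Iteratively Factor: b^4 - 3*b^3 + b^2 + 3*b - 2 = (b - 1)*(b^3 - 2*b^2 - b + 2) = (b - 2)*(b - 1)*(b^2 - 1) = (b - 2)*(b - 1)*(b + 1)*(b - 1)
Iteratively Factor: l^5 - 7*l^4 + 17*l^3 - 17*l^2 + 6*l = (l)*(l^4 - 7*l^3 + 17*l^2 - 17*l + 6) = l*(l - 3)*(l^3 - 4*l^2 + 5*l - 2) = l*(l - 3)*(l - 2)*(l^2 - 2*l + 1) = l*(l - 3)*(l - 2)*(l - 1)*(l - 1)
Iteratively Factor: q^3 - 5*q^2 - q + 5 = (q - 5)*(q^2 - 1) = (q - 5)*(q - 1)*(q + 1)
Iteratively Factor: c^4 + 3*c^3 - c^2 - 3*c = (c)*(c^3 + 3*c^2 - c - 3) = c*(c - 1)*(c^2 + 4*c + 3) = c*(c - 1)*(c + 1)*(c + 3)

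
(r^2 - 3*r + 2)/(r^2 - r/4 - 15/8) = 8*(-r^2 + 3*r - 2)/(-8*r^2 + 2*r + 15)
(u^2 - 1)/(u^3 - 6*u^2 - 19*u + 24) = (u + 1)/(u^2 - 5*u - 24)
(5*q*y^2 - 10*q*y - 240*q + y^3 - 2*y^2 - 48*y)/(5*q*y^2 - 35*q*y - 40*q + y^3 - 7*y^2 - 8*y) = (y + 6)/(y + 1)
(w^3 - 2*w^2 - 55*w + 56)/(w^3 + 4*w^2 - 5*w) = (w^2 - w - 56)/(w*(w + 5))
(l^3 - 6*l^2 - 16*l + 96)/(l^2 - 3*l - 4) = (l^2 - 2*l - 24)/(l + 1)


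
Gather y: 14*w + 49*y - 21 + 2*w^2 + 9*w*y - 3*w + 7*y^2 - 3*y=2*w^2 + 11*w + 7*y^2 + y*(9*w + 46) - 21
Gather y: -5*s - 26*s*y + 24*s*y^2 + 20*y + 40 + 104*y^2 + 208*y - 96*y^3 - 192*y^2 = -5*s - 96*y^3 + y^2*(24*s - 88) + y*(228 - 26*s) + 40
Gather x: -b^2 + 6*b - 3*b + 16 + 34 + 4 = -b^2 + 3*b + 54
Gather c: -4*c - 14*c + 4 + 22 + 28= 54 - 18*c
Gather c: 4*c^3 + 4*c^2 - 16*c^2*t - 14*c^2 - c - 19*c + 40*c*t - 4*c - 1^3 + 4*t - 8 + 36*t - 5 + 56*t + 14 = 4*c^3 + c^2*(-16*t - 10) + c*(40*t - 24) + 96*t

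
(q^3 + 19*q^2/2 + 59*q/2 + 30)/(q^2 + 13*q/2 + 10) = q + 3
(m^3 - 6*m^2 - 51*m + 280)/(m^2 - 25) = (m^2 - m - 56)/(m + 5)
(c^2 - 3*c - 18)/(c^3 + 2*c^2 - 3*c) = (c - 6)/(c*(c - 1))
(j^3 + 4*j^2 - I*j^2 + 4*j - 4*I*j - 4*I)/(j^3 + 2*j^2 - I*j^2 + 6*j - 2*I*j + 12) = (j^2 + j*(2 - I) - 2*I)/(j^2 - I*j + 6)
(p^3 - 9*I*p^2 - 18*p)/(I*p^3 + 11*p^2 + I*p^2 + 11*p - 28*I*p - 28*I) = p*(-I*p^2 - 9*p + 18*I)/(p^3 + p^2*(1 - 11*I) - p*(28 + 11*I) - 28)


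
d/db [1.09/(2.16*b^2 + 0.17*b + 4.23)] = (-4.7088*b - 0.1853)/(2.16*b^2 + 0.17*b + 4.23)^2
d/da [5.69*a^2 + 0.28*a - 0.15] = 11.38*a + 0.28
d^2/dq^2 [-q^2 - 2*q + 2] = -2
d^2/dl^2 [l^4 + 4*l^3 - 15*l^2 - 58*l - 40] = 12*l^2 + 24*l - 30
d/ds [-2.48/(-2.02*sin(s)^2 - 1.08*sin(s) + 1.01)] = -(10.0192*sin(s) + 2.6784)*cos(s)/(1.08*sin(s) - 1.01*cos(2*s))^2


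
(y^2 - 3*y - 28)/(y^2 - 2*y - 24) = (y - 7)/(y - 6)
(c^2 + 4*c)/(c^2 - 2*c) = (c + 4)/(c - 2)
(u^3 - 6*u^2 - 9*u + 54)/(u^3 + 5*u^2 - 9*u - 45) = (u - 6)/(u + 5)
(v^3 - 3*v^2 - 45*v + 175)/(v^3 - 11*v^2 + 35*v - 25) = (v + 7)/(v - 1)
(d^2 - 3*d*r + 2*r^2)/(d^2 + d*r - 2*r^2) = (d - 2*r)/(d + 2*r)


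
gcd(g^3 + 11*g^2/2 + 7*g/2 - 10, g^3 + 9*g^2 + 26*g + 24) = g + 4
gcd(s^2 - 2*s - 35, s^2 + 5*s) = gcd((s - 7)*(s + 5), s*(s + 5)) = s + 5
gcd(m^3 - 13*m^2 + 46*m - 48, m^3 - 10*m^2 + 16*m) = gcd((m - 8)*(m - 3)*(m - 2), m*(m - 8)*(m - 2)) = m^2 - 10*m + 16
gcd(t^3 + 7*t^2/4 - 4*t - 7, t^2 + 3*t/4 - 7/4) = t + 7/4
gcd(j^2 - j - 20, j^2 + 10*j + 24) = j + 4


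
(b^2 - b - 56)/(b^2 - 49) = (b - 8)/(b - 7)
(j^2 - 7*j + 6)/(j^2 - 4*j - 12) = (j - 1)/(j + 2)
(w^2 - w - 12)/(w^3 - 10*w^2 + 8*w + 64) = (w + 3)/(w^2 - 6*w - 16)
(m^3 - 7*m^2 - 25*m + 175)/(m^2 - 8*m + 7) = (m^2 - 25)/(m - 1)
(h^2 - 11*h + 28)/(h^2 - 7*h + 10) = (h^2 - 11*h + 28)/(h^2 - 7*h + 10)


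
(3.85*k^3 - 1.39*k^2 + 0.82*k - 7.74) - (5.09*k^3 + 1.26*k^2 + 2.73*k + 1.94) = -1.24*k^3 - 2.65*k^2 - 1.91*k - 9.68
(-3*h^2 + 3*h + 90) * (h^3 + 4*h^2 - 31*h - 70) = -3*h^5 - 9*h^4 + 195*h^3 + 477*h^2 - 3000*h - 6300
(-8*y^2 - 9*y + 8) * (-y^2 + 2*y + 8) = 8*y^4 - 7*y^3 - 90*y^2 - 56*y + 64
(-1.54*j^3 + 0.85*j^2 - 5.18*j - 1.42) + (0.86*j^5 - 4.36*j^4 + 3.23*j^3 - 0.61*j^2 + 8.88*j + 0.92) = 0.86*j^5 - 4.36*j^4 + 1.69*j^3 + 0.24*j^2 + 3.7*j - 0.5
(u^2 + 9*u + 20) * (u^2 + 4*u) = u^4 + 13*u^3 + 56*u^2 + 80*u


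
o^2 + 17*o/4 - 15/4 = (o - 3/4)*(o + 5)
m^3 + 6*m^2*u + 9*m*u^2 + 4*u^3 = (m + u)^2*(m + 4*u)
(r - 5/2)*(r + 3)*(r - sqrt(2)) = r^3 - sqrt(2)*r^2 + r^2/2 - 15*r/2 - sqrt(2)*r/2 + 15*sqrt(2)/2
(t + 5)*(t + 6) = t^2 + 11*t + 30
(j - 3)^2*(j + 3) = j^3 - 3*j^2 - 9*j + 27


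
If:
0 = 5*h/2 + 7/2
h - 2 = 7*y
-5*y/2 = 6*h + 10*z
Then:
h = -7/5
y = -17/35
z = 673/700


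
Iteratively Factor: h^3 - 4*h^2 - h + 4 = (h - 1)*(h^2 - 3*h - 4) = (h - 1)*(h + 1)*(h - 4)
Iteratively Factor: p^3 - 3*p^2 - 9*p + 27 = (p - 3)*(p^2 - 9) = (p - 3)*(p + 3)*(p - 3)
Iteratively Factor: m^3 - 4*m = (m + 2)*(m^2 - 2*m) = m*(m + 2)*(m - 2)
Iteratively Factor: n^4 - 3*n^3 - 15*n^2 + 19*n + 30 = (n - 2)*(n^3 - n^2 - 17*n - 15) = (n - 2)*(n + 1)*(n^2 - 2*n - 15) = (n - 5)*(n - 2)*(n + 1)*(n + 3)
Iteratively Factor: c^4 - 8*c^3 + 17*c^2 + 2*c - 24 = (c - 2)*(c^3 - 6*c^2 + 5*c + 12) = (c - 4)*(c - 2)*(c^2 - 2*c - 3) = (c - 4)*(c - 2)*(c + 1)*(c - 3)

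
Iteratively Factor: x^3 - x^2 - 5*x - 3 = (x - 3)*(x^2 + 2*x + 1) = (x - 3)*(x + 1)*(x + 1)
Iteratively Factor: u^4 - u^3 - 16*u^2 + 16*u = (u + 4)*(u^3 - 5*u^2 + 4*u) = (u - 4)*(u + 4)*(u^2 - u) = u*(u - 4)*(u + 4)*(u - 1)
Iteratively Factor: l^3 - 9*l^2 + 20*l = (l)*(l^2 - 9*l + 20) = l*(l - 4)*(l - 5)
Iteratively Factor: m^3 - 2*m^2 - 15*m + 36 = (m - 3)*(m^2 + m - 12) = (m - 3)^2*(m + 4)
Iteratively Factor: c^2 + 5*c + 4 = (c + 4)*(c + 1)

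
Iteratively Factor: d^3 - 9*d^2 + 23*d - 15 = (d - 1)*(d^2 - 8*d + 15) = (d - 3)*(d - 1)*(d - 5)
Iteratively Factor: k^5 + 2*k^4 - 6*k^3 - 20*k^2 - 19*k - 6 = (k + 2)*(k^4 - 6*k^2 - 8*k - 3) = (k + 1)*(k + 2)*(k^3 - k^2 - 5*k - 3) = (k + 1)^2*(k + 2)*(k^2 - 2*k - 3) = (k + 1)^3*(k + 2)*(k - 3)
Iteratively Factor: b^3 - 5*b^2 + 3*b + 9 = (b - 3)*(b^2 - 2*b - 3) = (b - 3)^2*(b + 1)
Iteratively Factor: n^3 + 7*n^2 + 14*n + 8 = (n + 2)*(n^2 + 5*n + 4) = (n + 2)*(n + 4)*(n + 1)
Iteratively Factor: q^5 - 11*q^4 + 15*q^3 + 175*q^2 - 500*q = (q)*(q^4 - 11*q^3 + 15*q^2 + 175*q - 500) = q*(q - 5)*(q^3 - 6*q^2 - 15*q + 100) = q*(q - 5)*(q + 4)*(q^2 - 10*q + 25) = q*(q - 5)^2*(q + 4)*(q - 5)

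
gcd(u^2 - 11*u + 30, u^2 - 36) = u - 6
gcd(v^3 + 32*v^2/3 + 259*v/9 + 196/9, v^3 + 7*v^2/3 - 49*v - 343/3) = v^2 + 28*v/3 + 49/3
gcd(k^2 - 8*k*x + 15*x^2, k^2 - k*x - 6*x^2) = -k + 3*x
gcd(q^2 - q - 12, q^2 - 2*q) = 1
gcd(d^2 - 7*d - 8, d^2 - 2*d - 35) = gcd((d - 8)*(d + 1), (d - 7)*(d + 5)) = 1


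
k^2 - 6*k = k*(k - 6)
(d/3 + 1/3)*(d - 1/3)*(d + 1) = d^3/3 + 5*d^2/9 + d/9 - 1/9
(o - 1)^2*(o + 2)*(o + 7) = o^4 + 7*o^3 - 3*o^2 - 19*o + 14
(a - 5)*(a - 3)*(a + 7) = a^3 - a^2 - 41*a + 105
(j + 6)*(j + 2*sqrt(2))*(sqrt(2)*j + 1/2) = sqrt(2)*j^3 + 9*j^2/2 + 6*sqrt(2)*j^2 + sqrt(2)*j + 27*j + 6*sqrt(2)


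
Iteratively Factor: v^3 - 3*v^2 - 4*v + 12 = (v - 2)*(v^2 - v - 6) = (v - 3)*(v - 2)*(v + 2)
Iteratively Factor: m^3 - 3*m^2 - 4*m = (m + 1)*(m^2 - 4*m) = (m - 4)*(m + 1)*(m)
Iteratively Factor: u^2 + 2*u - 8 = (u + 4)*(u - 2)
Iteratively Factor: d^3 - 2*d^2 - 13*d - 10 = (d + 2)*(d^2 - 4*d - 5) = (d + 1)*(d + 2)*(d - 5)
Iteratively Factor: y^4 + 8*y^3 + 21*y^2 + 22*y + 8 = (y + 1)*(y^3 + 7*y^2 + 14*y + 8) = (y + 1)*(y + 2)*(y^2 + 5*y + 4) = (y + 1)*(y + 2)*(y + 4)*(y + 1)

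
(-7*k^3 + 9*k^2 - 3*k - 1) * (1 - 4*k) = 28*k^4 - 43*k^3 + 21*k^2 + k - 1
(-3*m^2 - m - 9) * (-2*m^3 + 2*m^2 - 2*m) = 6*m^5 - 4*m^4 + 22*m^3 - 16*m^2 + 18*m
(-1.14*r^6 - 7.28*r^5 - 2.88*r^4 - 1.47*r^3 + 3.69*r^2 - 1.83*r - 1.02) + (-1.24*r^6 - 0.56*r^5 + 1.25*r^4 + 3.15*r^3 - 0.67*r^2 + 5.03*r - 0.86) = -2.38*r^6 - 7.84*r^5 - 1.63*r^4 + 1.68*r^3 + 3.02*r^2 + 3.2*r - 1.88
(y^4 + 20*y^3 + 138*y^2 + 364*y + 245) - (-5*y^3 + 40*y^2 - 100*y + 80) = y^4 + 25*y^3 + 98*y^2 + 464*y + 165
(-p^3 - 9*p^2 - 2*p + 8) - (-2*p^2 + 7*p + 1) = -p^3 - 7*p^2 - 9*p + 7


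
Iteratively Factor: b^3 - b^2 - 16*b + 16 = (b + 4)*(b^2 - 5*b + 4) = (b - 4)*(b + 4)*(b - 1)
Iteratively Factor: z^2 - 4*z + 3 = (z - 1)*(z - 3)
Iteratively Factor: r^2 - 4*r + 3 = (r - 1)*(r - 3)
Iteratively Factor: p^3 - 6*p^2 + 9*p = (p - 3)*(p^2 - 3*p) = p*(p - 3)*(p - 3)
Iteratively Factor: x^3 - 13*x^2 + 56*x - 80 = (x - 4)*(x^2 - 9*x + 20) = (x - 4)^2*(x - 5)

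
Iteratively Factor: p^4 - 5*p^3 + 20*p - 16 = (p - 2)*(p^3 - 3*p^2 - 6*p + 8) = (p - 2)*(p + 2)*(p^2 - 5*p + 4) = (p - 4)*(p - 2)*(p + 2)*(p - 1)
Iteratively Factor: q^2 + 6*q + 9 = (q + 3)*(q + 3)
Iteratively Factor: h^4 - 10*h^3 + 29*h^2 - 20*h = (h - 1)*(h^3 - 9*h^2 + 20*h) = (h - 5)*(h - 1)*(h^2 - 4*h) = h*(h - 5)*(h - 1)*(h - 4)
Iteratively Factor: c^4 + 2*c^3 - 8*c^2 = (c + 4)*(c^3 - 2*c^2) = c*(c + 4)*(c^2 - 2*c) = c^2*(c + 4)*(c - 2)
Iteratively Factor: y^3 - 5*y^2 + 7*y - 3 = (y - 1)*(y^2 - 4*y + 3) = (y - 3)*(y - 1)*(y - 1)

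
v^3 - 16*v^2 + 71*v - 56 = (v - 8)*(v - 7)*(v - 1)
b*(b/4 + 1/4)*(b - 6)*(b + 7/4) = b^4/4 - 13*b^3/16 - 59*b^2/16 - 21*b/8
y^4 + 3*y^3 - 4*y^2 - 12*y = y*(y - 2)*(y + 2)*(y + 3)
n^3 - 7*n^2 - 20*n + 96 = (n - 8)*(n - 3)*(n + 4)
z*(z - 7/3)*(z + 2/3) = z^3 - 5*z^2/3 - 14*z/9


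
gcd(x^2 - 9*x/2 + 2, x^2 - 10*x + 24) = x - 4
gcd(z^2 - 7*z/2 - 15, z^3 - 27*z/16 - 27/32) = 1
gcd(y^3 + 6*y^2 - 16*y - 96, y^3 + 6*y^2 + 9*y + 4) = y + 4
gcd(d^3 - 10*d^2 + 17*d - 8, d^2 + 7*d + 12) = 1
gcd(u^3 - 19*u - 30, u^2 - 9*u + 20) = u - 5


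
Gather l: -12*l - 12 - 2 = -12*l - 14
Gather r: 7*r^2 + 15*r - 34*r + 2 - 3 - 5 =7*r^2 - 19*r - 6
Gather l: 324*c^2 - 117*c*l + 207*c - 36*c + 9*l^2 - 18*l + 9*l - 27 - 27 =324*c^2 + 171*c + 9*l^2 + l*(-117*c - 9) - 54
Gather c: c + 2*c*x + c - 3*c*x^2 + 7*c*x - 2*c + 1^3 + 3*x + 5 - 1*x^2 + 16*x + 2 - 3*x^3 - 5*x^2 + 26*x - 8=c*(-3*x^2 + 9*x) - 3*x^3 - 6*x^2 + 45*x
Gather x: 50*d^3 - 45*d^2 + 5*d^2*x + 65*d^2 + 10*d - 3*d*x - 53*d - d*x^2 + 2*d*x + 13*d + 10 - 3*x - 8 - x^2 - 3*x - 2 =50*d^3 + 20*d^2 - 30*d + x^2*(-d - 1) + x*(5*d^2 - d - 6)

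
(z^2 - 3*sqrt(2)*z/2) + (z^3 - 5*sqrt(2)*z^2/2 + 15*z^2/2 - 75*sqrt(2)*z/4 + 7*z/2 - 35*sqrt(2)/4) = z^3 - 5*sqrt(2)*z^2/2 + 17*z^2/2 - 81*sqrt(2)*z/4 + 7*z/2 - 35*sqrt(2)/4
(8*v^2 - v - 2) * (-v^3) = -8*v^5 + v^4 + 2*v^3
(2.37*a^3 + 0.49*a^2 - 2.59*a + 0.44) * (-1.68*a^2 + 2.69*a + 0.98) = -3.9816*a^5 + 5.5521*a^4 + 7.9919*a^3 - 7.2261*a^2 - 1.3546*a + 0.4312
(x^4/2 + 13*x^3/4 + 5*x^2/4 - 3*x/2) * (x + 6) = x^5/2 + 25*x^4/4 + 83*x^3/4 + 6*x^2 - 9*x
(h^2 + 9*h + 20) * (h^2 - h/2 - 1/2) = h^4 + 17*h^3/2 + 15*h^2 - 29*h/2 - 10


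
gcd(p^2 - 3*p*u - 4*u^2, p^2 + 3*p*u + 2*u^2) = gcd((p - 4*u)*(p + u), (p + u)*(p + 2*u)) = p + u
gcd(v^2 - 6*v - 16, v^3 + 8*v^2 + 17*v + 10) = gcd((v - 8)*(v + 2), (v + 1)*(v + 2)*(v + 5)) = v + 2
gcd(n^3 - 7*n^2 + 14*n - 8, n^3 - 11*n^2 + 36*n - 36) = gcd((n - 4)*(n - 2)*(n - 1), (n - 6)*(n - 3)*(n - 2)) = n - 2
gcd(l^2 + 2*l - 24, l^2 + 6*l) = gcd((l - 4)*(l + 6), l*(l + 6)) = l + 6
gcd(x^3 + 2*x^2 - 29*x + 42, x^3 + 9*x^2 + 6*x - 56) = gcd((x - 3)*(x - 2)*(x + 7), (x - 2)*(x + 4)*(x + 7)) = x^2 + 5*x - 14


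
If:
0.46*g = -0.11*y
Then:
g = -0.239130434782609*y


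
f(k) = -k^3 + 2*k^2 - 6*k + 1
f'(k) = -3*k^2 + 4*k - 6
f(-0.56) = 5.16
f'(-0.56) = -9.18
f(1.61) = -7.65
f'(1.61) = -7.34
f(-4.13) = 130.34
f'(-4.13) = -73.69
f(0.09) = 0.48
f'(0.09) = -5.66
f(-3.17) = 71.97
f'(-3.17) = -48.83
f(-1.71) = 22.11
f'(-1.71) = -21.61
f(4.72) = -87.92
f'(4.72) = -53.96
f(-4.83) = 189.32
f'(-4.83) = -95.31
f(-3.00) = 64.00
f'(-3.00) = -45.00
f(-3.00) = 64.00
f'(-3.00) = -45.00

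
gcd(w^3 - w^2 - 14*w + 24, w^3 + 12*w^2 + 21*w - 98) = w - 2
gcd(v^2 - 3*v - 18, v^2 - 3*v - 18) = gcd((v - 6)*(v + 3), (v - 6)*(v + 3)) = v^2 - 3*v - 18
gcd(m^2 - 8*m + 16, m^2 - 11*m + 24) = 1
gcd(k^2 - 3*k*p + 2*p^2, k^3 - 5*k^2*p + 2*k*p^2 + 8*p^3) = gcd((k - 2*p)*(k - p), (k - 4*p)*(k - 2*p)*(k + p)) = -k + 2*p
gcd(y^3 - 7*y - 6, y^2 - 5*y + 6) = y - 3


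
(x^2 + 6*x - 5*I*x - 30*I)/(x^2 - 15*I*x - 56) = (x^2 + x*(6 - 5*I) - 30*I)/(x^2 - 15*I*x - 56)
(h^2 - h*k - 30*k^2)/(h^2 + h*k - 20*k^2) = (h - 6*k)/(h - 4*k)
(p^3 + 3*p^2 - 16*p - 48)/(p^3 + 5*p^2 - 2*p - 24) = (p - 4)/(p - 2)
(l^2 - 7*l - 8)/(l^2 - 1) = (l - 8)/(l - 1)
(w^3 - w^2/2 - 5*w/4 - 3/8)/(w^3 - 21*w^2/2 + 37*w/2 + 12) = (w^2 - w - 3/4)/(w^2 - 11*w + 24)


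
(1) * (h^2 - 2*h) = h^2 - 2*h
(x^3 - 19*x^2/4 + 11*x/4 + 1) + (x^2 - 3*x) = x^3 - 15*x^2/4 - x/4 + 1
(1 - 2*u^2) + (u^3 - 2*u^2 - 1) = u^3 - 4*u^2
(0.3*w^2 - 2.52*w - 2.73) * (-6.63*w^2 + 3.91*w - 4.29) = -1.989*w^4 + 17.8806*w^3 + 6.9597*w^2 + 0.1365*w + 11.7117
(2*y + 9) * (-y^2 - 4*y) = -2*y^3 - 17*y^2 - 36*y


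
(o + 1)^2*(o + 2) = o^3 + 4*o^2 + 5*o + 2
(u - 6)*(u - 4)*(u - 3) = u^3 - 13*u^2 + 54*u - 72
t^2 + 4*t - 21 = (t - 3)*(t + 7)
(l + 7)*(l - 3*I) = l^2 + 7*l - 3*I*l - 21*I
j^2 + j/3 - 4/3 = (j - 1)*(j + 4/3)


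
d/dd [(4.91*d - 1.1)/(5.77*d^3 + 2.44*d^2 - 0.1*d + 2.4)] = (-56.6614*d^3 + 7.0606*d^2 + 5.368*d + 11.674)/(33.2929*d^6 + 28.1576*d^5 + 4.7996*d^4 + 27.208*d^3 + 11.722*d^2 - 0.48*d + 5.76)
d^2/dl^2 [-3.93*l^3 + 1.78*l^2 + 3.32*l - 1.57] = 3.56 - 23.58*l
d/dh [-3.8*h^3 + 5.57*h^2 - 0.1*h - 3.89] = -11.4*h^2 + 11.14*h - 0.1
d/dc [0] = 0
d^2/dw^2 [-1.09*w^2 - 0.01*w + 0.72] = -2.18000000000000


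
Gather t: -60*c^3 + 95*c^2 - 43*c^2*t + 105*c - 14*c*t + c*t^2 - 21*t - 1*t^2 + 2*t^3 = -60*c^3 + 95*c^2 + 105*c + 2*t^3 + t^2*(c - 1) + t*(-43*c^2 - 14*c - 21)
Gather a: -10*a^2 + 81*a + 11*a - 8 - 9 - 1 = -10*a^2 + 92*a - 18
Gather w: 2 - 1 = 1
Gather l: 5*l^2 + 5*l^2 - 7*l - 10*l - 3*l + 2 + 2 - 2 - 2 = 10*l^2 - 20*l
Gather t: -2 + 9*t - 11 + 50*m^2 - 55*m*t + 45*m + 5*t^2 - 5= 50*m^2 + 45*m + 5*t^2 + t*(9 - 55*m) - 18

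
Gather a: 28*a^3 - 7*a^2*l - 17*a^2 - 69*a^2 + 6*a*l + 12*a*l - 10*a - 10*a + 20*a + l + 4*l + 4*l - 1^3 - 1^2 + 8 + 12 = 28*a^3 + a^2*(-7*l - 86) + 18*a*l + 9*l + 18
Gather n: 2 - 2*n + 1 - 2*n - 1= 2 - 4*n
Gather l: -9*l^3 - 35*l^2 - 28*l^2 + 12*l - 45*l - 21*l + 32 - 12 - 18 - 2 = -9*l^3 - 63*l^2 - 54*l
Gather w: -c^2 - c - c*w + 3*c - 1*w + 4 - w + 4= -c^2 + 2*c + w*(-c - 2) + 8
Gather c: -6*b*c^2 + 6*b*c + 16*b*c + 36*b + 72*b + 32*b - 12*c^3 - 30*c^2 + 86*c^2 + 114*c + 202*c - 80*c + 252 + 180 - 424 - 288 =140*b - 12*c^3 + c^2*(56 - 6*b) + c*(22*b + 236) - 280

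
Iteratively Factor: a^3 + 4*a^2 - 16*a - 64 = (a + 4)*(a^2 - 16) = (a - 4)*(a + 4)*(a + 4)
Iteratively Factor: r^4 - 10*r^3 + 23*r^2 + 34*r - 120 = (r - 5)*(r^3 - 5*r^2 - 2*r + 24) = (r - 5)*(r - 3)*(r^2 - 2*r - 8) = (r - 5)*(r - 4)*(r - 3)*(r + 2)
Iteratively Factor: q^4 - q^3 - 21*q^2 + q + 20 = (q - 5)*(q^3 + 4*q^2 - q - 4) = (q - 5)*(q - 1)*(q^2 + 5*q + 4) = (q - 5)*(q - 1)*(q + 1)*(q + 4)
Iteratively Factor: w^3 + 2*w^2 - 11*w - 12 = (w + 1)*(w^2 + w - 12) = (w + 1)*(w + 4)*(w - 3)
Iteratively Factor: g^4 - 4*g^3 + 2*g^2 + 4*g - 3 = (g - 1)*(g^3 - 3*g^2 - g + 3) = (g - 1)*(g + 1)*(g^2 - 4*g + 3) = (g - 1)^2*(g + 1)*(g - 3)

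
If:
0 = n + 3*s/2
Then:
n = -3*s/2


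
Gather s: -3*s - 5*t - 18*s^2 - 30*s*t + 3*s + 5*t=-18*s^2 - 30*s*t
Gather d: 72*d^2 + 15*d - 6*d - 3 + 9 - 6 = 72*d^2 + 9*d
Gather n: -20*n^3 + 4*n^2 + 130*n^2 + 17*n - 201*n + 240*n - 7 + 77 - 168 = -20*n^3 + 134*n^2 + 56*n - 98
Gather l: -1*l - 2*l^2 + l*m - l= -2*l^2 + l*(m - 2)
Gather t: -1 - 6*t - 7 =-6*t - 8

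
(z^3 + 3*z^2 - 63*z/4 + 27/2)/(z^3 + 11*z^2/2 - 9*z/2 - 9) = (z - 3/2)/(z + 1)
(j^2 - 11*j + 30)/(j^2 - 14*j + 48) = (j - 5)/(j - 8)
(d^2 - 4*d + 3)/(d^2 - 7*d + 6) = (d - 3)/(d - 6)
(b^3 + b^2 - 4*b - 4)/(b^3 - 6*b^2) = (b^3 + b^2 - 4*b - 4)/(b^2*(b - 6))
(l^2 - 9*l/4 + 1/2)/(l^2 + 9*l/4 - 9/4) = (4*l^2 - 9*l + 2)/(4*l^2 + 9*l - 9)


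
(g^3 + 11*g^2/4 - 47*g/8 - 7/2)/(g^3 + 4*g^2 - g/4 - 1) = (4*g - 7)/(2*(2*g - 1))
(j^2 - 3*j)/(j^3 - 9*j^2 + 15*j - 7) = j*(j - 3)/(j^3 - 9*j^2 + 15*j - 7)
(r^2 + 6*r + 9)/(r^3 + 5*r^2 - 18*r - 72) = (r + 3)/(r^2 + 2*r - 24)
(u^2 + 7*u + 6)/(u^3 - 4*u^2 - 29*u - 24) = (u + 6)/(u^2 - 5*u - 24)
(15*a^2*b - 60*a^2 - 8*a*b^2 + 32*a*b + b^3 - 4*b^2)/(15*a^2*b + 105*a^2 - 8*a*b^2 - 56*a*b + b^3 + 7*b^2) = (b - 4)/(b + 7)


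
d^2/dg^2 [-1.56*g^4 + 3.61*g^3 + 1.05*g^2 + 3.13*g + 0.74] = -18.72*g^2 + 21.66*g + 2.1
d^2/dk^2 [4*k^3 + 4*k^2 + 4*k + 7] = 24*k + 8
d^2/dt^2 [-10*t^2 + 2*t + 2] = -20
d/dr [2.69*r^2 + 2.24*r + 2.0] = 5.38*r + 2.24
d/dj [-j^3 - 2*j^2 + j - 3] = -3*j^2 - 4*j + 1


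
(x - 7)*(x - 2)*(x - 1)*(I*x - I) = I*x^4 - 11*I*x^3 + 33*I*x^2 - 37*I*x + 14*I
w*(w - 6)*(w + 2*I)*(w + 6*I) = w^4 - 6*w^3 + 8*I*w^3 - 12*w^2 - 48*I*w^2 + 72*w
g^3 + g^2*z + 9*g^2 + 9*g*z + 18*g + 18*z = (g + 3)*(g + 6)*(g + z)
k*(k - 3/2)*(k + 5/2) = k^3 + k^2 - 15*k/4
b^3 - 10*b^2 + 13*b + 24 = (b - 8)*(b - 3)*(b + 1)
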